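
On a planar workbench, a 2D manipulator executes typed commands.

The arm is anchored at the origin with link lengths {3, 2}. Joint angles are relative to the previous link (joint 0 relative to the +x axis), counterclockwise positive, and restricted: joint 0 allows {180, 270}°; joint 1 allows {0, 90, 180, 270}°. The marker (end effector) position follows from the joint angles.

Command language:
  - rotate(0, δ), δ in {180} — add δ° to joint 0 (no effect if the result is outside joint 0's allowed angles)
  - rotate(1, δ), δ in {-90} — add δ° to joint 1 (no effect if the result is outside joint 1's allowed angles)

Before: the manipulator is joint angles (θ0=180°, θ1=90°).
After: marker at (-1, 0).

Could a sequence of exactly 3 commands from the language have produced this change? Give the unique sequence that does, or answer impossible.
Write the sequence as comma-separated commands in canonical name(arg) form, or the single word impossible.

t0: joint angles (θ0=180°, θ1=90°)
[1] after rotate(1, -90): joint angles (θ0=180°, θ1=0°)
[2] after rotate(1, -90): joint angles (θ0=180°, θ1=270°)
[3] after rotate(1, -90): joint angles (θ0=180°, θ1=180°)
no rival 3-sequence matches.

rotate(1, -90), rotate(1, -90), rotate(1, -90)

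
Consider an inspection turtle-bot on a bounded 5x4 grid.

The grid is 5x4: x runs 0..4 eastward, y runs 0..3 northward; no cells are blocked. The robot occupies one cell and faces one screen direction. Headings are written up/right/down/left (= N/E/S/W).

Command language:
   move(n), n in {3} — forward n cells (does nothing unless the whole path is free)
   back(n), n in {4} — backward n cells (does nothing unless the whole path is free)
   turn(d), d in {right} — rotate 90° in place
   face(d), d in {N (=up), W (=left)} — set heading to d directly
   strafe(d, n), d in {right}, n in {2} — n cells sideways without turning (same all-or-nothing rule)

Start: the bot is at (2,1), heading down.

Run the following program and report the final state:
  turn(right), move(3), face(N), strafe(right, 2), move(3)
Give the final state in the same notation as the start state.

at (4,1), heading up

t0: at (2,1), heading down
1. turn(right) → at (2,1), heading left
2. move(3) → at (2,1), heading left
3. face(N) → at (2,1), heading up
4. strafe(right, 2) → at (4,1), heading up
5. move(3) → at (4,1), heading up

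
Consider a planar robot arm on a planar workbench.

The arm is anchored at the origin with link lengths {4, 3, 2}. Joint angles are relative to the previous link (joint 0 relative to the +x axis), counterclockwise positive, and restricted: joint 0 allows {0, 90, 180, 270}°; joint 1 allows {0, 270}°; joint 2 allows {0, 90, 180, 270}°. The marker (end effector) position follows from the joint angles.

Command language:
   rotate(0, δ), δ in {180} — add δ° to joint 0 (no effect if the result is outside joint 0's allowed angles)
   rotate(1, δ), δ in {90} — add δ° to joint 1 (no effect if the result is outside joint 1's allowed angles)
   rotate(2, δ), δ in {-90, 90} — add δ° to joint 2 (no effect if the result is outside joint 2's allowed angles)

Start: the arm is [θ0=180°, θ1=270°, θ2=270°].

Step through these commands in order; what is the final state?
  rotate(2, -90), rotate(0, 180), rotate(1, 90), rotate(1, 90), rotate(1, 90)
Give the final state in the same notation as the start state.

[θ0=0°, θ1=0°, θ2=180°]

initial: [θ0=180°, θ1=270°, θ2=270°]
1. rotate(2, -90) → [θ0=180°, θ1=270°, θ2=180°]
2. rotate(0, 180) → [θ0=0°, θ1=270°, θ2=180°]
3. rotate(1, 90) → [θ0=0°, θ1=0°, θ2=180°]
4. rotate(1, 90) → [θ0=0°, θ1=0°, θ2=180°]
5. rotate(1, 90) → [θ0=0°, θ1=0°, θ2=180°]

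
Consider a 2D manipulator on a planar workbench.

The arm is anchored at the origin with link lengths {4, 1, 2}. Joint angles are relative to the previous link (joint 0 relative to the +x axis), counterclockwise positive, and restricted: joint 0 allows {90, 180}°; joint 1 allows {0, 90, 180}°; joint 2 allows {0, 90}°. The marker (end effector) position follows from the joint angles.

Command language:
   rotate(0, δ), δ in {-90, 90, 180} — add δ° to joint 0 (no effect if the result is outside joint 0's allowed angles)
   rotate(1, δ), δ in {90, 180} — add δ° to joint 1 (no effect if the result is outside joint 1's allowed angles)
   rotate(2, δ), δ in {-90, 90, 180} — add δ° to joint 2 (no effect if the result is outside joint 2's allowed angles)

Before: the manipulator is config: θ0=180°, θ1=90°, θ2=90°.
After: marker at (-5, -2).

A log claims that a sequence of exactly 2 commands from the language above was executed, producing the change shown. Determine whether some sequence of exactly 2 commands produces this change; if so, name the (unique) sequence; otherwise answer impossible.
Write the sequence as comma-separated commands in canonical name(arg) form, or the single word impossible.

rotate(1, 90), rotate(1, 180)

key: order matters: swapping rotate(1, 90) and rotate(1, 180) lands elsewhere
initial: config: θ0=180°, θ1=90°, θ2=90°
step 1 (rotate(1, 90)): config: θ0=180°, θ1=180°, θ2=90°
step 2 (rotate(1, 180)): config: θ0=180°, θ1=0°, θ2=90°
no other 2-command option fits: unique.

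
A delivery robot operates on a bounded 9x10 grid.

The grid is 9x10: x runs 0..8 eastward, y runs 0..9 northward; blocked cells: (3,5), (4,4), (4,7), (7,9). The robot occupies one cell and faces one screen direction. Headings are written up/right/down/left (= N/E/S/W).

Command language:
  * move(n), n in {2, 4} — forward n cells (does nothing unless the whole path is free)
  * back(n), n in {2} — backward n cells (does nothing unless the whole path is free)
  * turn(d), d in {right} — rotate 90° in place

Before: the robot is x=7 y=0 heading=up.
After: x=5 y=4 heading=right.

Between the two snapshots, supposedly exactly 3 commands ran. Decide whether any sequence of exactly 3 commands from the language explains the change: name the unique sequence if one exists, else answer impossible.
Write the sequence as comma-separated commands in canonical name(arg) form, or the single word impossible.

move(4), turn(right), back(2)

key: running back(2) before move(4) would end elsewhere — order is forced
from: x=7 y=0 heading=up
t=1 move(4) ⇒ x=7 y=4 heading=up
t=2 turn(right) ⇒ x=7 y=4 heading=right
t=3 back(2) ⇒ x=5 y=4 heading=right
no rival 3-sequence matches.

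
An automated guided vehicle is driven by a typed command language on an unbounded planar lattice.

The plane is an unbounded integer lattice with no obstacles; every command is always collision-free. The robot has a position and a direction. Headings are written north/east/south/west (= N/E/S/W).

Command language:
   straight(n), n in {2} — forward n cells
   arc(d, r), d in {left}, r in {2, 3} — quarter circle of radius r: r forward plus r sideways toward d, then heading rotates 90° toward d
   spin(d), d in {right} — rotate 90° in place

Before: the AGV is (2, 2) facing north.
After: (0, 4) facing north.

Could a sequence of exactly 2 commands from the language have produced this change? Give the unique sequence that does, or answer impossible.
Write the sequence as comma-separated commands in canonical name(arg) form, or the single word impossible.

key: order matters: swapping arc(left, 2) and spin(right) lands elsewhere
begin: (2, 2) facing north
1. arc(left, 2) → (0, 4) facing west
2. spin(right) → (0, 4) facing north
no rival 2-sequence matches.

arc(left, 2), spin(right)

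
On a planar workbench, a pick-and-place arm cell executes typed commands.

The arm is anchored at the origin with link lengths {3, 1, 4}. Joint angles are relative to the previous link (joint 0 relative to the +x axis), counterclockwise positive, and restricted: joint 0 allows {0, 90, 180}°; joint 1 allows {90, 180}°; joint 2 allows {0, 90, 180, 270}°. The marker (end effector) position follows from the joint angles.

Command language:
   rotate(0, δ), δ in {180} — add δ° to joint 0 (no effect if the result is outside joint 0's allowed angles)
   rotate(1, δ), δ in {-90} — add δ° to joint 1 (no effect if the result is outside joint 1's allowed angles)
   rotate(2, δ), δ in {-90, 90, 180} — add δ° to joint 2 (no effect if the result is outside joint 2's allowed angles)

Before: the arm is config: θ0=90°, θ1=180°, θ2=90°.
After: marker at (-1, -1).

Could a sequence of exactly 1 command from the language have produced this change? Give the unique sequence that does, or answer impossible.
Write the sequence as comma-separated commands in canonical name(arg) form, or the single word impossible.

initial: config: θ0=90°, θ1=180°, θ2=90°
[1] after rotate(1, -90): config: θ0=90°, θ1=90°, θ2=90°
all 5 alternatives checked — unique.

rotate(1, -90)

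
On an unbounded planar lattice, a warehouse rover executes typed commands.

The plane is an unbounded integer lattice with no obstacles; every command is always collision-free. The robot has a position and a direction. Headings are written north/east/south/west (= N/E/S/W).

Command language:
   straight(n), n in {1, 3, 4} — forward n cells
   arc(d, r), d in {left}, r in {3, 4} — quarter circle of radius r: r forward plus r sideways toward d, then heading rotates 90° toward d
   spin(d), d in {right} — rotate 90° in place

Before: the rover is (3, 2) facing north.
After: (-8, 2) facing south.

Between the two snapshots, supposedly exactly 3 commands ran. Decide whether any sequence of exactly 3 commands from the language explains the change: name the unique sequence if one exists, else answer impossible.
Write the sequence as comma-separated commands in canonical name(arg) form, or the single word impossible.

key: position moved to (-8,2) AND the heading swung to S — translation plus rotation needed
start: (3, 2) facing north
step 1 (arc(left, 4)): (-1, 6) facing west
step 2 (straight(3)): (-4, 6) facing west
step 3 (arc(left, 4)): (-8, 2) facing south
all 216 alternatives checked — unique.

arc(left, 4), straight(3), arc(left, 4)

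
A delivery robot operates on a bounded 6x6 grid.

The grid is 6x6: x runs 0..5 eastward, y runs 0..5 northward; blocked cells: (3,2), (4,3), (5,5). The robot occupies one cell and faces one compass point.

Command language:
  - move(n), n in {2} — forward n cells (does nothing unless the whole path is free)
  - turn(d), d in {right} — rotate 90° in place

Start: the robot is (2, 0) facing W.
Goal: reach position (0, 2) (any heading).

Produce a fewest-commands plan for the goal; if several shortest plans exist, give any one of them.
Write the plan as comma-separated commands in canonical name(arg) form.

start: (2, 0) facing W
1. move(2) → (0, 0) facing W
2. turn(right) → (0, 0) facing N
3. move(2) → (0, 2) facing N
no 2-step plan works, so 3 is optimal.

move(2), turn(right), move(2)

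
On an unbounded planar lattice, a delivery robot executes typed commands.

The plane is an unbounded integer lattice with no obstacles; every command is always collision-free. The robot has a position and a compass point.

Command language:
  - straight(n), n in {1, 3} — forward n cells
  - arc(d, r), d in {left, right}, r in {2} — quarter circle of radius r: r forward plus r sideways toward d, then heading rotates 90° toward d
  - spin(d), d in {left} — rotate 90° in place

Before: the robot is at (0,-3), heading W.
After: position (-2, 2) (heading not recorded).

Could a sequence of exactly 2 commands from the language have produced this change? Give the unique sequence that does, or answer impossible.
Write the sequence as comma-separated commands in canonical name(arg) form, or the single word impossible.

arc(right, 2), straight(3)

key: running straight(3) before arc(right, 2) would end elsewhere — order is forced
begin: at (0,-3), heading W
1. arc(right, 2) → at (-2,-1), heading N
2. straight(3) → at (-2,2), heading N
no other 2-command option fits: unique.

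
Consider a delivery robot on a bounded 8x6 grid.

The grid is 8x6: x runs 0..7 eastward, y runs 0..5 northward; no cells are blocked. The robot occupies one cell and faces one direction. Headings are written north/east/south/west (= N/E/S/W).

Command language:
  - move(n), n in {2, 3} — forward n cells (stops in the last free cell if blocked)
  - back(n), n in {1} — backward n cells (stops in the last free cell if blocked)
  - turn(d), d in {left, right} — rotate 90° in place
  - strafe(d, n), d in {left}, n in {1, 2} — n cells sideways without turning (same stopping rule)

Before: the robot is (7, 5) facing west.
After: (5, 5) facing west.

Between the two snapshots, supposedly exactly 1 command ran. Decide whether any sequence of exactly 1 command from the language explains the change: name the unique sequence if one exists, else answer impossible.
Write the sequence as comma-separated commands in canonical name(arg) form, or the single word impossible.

key: heading stays W — the single command does not turn
begin: (7, 5) facing west
step 1 (move(2)): (5, 5) facing west
no rival 1-sequence matches.

move(2)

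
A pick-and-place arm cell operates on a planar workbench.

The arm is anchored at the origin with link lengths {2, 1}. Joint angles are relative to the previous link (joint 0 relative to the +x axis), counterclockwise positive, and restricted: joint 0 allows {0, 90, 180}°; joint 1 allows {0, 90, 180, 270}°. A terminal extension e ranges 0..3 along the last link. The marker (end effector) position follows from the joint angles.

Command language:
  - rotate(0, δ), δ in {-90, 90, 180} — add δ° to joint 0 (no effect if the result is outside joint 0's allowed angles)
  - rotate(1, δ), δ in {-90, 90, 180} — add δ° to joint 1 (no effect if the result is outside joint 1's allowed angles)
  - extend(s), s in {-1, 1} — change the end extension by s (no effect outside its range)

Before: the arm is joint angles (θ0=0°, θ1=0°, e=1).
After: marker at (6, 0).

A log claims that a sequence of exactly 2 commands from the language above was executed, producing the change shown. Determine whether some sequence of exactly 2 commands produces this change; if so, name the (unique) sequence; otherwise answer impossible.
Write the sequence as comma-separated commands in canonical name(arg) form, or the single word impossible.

extend(1), extend(1)

start: joint angles (θ0=0°, θ1=0°, e=1)
t=1 extend(1) ⇒ joint angles (θ0=0°, θ1=0°, e=2)
t=2 extend(1) ⇒ joint angles (θ0=0°, θ1=0°, e=3)
uniquely the one of 64 2-step routes that fits.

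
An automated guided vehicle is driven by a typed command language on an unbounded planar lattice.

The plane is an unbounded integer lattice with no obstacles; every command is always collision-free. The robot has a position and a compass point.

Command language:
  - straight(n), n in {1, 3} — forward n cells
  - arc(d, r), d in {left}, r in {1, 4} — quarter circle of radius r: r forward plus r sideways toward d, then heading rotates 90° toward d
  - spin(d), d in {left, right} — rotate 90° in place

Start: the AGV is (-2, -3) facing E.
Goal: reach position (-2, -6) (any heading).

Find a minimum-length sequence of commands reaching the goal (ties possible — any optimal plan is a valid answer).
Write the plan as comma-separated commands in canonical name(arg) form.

initial: (-2, -3) facing E
1. spin(right) → (-2, -3) facing S
2. straight(3) → (-2, -6) facing S
nothing shorter than 2 reaches the goal.

spin(right), straight(3)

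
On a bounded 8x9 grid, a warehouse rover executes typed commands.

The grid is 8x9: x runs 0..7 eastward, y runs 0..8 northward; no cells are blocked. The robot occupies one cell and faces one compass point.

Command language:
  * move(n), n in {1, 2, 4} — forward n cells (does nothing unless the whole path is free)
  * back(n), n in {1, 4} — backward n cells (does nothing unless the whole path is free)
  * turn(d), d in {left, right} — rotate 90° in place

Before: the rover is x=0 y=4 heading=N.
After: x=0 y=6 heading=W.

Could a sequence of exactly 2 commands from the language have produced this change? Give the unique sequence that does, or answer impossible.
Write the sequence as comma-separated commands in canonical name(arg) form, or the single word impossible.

key: cell and facing (now W) both changed — the 2 commands mix motion and turning
initial: x=0 y=4 heading=N
1. move(2) → x=0 y=6 heading=N
2. turn(left) → x=0 y=6 heading=W
uniquely the one of 49 2-step routes that fits.

move(2), turn(left)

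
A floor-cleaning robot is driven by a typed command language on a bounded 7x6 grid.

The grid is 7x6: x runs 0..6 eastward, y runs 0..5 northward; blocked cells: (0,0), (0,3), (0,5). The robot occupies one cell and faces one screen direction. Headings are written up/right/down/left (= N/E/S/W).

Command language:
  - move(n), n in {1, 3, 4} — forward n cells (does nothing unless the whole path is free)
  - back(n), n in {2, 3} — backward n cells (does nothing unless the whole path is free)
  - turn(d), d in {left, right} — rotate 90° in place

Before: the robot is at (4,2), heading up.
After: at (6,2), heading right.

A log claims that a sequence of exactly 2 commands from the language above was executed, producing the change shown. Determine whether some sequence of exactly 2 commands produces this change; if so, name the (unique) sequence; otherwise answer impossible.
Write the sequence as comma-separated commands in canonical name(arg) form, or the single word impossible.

impossible

every 2-command combo misses the target.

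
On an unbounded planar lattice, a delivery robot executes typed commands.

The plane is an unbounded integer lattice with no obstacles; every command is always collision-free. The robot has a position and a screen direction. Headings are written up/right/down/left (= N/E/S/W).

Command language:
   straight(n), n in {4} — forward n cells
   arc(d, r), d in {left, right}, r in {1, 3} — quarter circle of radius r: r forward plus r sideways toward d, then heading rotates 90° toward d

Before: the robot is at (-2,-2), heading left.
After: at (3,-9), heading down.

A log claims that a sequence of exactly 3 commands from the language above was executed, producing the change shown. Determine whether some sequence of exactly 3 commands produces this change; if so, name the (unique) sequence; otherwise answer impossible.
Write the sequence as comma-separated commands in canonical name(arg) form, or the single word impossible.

key: running arc(right, 3) before arc(left, 1) would end elsewhere — order is forced
t0: at (-2,-2), heading left
step 1 (arc(left, 1)): at (-3,-3), heading down
step 2 (arc(left, 3)): at (0,-6), heading right
step 3 (arc(right, 3)): at (3,-9), heading down
uniquely the one of 125 3-step routes that fits.

arc(left, 1), arc(left, 3), arc(right, 3)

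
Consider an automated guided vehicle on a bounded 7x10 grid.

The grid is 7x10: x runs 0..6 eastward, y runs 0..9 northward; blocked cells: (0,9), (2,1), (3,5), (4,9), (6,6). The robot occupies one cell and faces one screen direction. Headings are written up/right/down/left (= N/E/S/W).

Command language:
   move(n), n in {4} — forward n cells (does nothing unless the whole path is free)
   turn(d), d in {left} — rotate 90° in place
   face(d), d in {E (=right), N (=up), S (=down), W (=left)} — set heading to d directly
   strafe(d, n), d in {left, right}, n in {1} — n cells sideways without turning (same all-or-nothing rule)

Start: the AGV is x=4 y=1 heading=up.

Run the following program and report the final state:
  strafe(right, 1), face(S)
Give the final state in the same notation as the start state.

from: x=4 y=1 heading=up
step 1 (strafe(right, 1)): x=5 y=1 heading=up
step 2 (face(S)): x=5 y=1 heading=down

x=5 y=1 heading=down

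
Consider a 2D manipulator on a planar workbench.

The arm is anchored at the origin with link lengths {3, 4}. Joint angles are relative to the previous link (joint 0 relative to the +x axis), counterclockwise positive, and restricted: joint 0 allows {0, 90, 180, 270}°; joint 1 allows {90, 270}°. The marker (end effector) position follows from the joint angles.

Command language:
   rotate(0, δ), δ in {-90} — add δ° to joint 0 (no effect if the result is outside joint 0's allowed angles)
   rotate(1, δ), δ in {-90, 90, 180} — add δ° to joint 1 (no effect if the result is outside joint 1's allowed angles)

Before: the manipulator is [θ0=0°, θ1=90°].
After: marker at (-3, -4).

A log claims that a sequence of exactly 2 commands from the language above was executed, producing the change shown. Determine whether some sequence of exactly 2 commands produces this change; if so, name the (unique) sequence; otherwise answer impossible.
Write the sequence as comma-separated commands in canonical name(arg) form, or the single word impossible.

start: [θ0=0°, θ1=90°]
[1] after rotate(0, -90): [θ0=270°, θ1=90°]
[2] after rotate(0, -90): [θ0=180°, θ1=90°]
no rival 2-sequence matches.

rotate(0, -90), rotate(0, -90)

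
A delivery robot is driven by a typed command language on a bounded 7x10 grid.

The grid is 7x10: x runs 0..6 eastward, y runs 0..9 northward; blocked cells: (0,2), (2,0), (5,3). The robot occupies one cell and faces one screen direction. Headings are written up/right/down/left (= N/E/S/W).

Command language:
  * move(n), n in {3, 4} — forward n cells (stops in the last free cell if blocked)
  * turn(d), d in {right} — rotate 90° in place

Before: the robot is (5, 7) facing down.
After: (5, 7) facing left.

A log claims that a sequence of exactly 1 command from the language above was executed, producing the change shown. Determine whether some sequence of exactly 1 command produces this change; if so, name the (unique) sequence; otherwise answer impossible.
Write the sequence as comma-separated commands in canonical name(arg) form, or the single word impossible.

turn(right)

key: (5,7) unchanged — the single command moves nothing
t0: (5, 7) facing down
[1] after turn(right): (5, 7) facing left
all 3 alternatives checked — unique.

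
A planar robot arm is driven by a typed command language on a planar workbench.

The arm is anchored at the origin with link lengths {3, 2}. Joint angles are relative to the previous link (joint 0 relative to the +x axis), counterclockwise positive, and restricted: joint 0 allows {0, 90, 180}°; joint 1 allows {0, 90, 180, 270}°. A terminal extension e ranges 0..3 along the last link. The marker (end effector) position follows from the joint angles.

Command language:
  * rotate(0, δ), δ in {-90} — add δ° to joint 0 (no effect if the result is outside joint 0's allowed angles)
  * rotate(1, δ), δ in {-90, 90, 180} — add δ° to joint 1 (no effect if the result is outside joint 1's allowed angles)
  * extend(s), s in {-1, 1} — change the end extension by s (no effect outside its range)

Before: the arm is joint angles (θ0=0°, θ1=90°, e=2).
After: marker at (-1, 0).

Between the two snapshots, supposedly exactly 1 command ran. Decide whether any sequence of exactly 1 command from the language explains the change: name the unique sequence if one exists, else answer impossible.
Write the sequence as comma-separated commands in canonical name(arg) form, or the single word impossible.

rotate(1, 90)

initial: joint angles (θ0=0°, θ1=90°, e=2)
step 1 (rotate(1, 90)): joint angles (θ0=0°, θ1=180°, e=2)
uniquely the one of 6 1-step routes that fits.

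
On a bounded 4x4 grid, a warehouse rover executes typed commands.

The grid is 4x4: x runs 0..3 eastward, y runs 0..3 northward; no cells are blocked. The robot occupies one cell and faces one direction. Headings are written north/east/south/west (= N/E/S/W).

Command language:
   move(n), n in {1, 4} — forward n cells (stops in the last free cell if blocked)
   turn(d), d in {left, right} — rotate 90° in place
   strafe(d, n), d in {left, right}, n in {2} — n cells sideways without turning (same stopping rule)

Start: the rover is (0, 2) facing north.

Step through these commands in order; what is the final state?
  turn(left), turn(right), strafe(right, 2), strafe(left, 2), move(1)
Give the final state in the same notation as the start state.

t0: (0, 2) facing north
[1] after turn(left): (0, 2) facing west
[2] after turn(right): (0, 2) facing north
[3] after strafe(right, 2): (2, 2) facing north
[4] after strafe(left, 2): (0, 2) facing north
[5] after move(1): (0, 3) facing north

(0, 3) facing north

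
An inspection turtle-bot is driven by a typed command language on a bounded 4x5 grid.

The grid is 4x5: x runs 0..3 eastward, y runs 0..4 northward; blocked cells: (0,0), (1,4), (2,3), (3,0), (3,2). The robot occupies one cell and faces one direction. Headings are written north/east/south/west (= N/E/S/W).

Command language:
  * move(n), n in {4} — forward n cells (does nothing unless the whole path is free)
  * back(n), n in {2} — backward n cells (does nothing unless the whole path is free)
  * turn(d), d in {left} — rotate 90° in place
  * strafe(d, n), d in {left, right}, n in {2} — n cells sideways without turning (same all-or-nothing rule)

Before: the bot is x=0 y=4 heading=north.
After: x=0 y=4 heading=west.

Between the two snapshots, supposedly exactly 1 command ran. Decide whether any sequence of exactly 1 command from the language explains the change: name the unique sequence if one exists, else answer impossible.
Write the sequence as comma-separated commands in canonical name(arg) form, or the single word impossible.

key: (0,4) unchanged — the single command moves nothing
initial: x=0 y=4 heading=north
1. turn(left) → x=0 y=4 heading=west
no rival 1-sequence matches.

turn(left)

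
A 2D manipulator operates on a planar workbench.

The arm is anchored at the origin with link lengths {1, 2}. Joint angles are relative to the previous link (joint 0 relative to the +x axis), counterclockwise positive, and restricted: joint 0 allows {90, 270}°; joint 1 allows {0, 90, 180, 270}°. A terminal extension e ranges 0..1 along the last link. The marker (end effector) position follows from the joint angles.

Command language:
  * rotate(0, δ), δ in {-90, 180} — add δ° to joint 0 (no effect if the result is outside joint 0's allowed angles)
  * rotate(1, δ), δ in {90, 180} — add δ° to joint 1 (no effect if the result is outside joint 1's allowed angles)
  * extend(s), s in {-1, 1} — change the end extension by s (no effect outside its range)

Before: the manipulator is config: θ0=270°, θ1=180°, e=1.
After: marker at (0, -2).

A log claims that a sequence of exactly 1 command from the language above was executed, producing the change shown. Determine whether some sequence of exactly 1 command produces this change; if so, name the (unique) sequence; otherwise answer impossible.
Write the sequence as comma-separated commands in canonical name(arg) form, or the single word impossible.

start: config: θ0=270°, θ1=180°, e=1
step 1 (rotate(0, 180)): config: θ0=90°, θ1=180°, e=1
no rival 1-sequence matches.

rotate(0, 180)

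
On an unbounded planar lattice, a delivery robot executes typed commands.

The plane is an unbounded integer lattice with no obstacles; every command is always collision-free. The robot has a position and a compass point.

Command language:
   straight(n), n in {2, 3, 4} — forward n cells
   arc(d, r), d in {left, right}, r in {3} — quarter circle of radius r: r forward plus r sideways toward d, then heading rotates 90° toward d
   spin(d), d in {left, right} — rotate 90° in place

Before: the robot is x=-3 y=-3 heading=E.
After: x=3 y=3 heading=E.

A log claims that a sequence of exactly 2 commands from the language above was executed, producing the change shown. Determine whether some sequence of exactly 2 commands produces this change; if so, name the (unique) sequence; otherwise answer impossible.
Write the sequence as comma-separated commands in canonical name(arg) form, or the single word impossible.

arc(left, 3), arc(right, 3)

key: running arc(right, 3) before arc(left, 3) would end elsewhere — order is forced
t0: x=-3 y=-3 heading=E
1. arc(left, 3) → x=0 y=0 heading=N
2. arc(right, 3) → x=3 y=3 heading=E
no other 2-command option fits: unique.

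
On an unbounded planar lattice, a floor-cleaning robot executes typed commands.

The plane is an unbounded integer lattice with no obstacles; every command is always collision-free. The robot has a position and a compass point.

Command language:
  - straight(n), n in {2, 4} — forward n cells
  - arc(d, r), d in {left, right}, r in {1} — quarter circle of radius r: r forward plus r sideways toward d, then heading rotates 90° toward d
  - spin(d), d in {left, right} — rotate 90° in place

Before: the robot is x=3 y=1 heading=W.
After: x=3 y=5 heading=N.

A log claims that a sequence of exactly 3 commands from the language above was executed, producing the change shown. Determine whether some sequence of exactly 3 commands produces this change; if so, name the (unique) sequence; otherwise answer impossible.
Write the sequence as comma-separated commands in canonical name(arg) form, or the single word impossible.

spin(right), straight(2), straight(2)

key: cell and facing (now N) both changed — the 3 commands mix motion and turning
t0: x=3 y=1 heading=W
1. spin(right) → x=3 y=1 heading=N
2. straight(2) → x=3 y=3 heading=N
3. straight(2) → x=3 y=5 heading=N
no other 3-command option fits: unique.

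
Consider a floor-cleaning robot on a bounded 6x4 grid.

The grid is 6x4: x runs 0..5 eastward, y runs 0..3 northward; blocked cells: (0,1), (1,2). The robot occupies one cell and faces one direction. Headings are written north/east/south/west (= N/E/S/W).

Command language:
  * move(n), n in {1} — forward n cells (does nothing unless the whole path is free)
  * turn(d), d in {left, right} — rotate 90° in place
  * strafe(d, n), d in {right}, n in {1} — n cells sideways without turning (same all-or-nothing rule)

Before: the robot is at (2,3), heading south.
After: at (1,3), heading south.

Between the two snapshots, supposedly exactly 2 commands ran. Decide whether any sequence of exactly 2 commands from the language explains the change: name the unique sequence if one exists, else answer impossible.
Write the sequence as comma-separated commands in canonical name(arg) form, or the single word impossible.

strafe(right, 1), move(1)

key: move(1) would hit the blocked cell at (1,2), so it does nothing
t0: at (2,3), heading south
t=1 strafe(right, 1) ⇒ at (1,3), heading south
t=2 move(1) ⇒ at (1,3), heading south
uniquely the one of 16 2-step routes that fits.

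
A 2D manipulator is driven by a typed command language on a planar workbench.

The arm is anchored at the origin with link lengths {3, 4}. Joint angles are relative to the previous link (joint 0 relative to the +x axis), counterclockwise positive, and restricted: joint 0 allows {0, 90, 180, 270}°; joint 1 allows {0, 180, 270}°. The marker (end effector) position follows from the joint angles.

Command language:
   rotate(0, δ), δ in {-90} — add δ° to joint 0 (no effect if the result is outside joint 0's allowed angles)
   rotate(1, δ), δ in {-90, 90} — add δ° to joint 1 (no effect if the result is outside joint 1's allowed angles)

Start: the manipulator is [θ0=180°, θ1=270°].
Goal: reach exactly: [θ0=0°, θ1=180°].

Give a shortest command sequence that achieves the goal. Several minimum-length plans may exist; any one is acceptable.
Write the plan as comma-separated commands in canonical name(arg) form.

rotate(1, -90), rotate(0, -90), rotate(0, -90)

start: [θ0=180°, θ1=270°]
step 1 (rotate(1, -90)): [θ0=180°, θ1=180°]
step 2 (rotate(0, -90)): [θ0=90°, θ1=180°]
step 3 (rotate(0, -90)): [θ0=0°, θ1=180°]
no 2-step plan works, so 3 is optimal.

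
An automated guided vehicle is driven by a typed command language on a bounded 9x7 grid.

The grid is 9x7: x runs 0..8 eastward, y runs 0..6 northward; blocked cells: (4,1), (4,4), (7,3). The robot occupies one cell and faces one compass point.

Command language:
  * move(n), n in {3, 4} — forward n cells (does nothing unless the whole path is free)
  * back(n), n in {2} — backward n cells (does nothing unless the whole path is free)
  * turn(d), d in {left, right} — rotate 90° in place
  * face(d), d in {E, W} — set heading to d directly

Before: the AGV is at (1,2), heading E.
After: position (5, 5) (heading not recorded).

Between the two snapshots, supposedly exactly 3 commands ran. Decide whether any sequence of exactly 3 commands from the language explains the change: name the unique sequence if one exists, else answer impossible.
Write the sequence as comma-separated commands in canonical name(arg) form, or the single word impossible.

key: order matters: swapping move(4) and move(3) lands elsewhere
begin: at (1,2), heading E
[1] after move(4): at (5,2), heading E
[2] after turn(left): at (5,2), heading N
[3] after move(3): at (5,5), heading N
no rival 3-sequence matches.

move(4), turn(left), move(3)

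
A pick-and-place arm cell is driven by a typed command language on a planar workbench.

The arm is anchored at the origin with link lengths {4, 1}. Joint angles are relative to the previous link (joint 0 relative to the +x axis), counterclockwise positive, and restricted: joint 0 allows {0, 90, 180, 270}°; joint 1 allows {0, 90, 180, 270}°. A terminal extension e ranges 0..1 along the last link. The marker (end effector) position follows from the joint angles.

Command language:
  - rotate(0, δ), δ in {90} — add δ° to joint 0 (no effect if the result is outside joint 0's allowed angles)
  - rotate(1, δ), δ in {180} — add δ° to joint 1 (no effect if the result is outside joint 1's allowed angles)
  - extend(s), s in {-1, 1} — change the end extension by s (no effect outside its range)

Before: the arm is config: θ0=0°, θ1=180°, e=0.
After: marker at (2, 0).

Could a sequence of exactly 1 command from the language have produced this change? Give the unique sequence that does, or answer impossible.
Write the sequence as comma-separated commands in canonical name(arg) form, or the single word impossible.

t0: config: θ0=0°, θ1=180°, e=0
1. extend(1) → config: θ0=0°, θ1=180°, e=1
uniquely the one of 4 1-step routes that fits.

extend(1)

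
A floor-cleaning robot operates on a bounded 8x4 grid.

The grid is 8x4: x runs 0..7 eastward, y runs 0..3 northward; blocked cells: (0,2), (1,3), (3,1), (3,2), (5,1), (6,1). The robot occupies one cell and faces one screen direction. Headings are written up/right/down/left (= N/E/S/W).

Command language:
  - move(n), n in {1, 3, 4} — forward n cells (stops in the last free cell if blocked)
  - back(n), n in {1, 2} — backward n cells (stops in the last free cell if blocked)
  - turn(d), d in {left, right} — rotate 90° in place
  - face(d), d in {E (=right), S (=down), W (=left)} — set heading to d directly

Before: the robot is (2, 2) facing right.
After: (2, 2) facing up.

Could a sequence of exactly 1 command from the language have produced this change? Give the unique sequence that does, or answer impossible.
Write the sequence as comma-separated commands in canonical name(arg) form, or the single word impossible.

key: parked at (2,2) the whole time — nothing moves the robot
from: (2, 2) facing right
t=1 turn(left) ⇒ (2, 2) facing up
uniquely the one of 10 1-step routes that fits.

turn(left)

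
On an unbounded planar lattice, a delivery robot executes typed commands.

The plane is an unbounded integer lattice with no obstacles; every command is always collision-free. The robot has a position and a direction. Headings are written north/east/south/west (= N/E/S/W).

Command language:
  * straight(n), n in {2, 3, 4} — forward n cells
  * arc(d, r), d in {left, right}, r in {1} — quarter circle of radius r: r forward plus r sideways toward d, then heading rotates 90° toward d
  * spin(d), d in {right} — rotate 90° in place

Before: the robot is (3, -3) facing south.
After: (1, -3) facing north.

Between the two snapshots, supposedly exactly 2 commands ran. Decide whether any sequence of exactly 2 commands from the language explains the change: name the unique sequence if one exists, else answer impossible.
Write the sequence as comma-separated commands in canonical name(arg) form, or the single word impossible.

arc(right, 1), arc(right, 1)

key: cell and facing (now N) both changed — the 2 commands mix motion and turning
from: (3, -3) facing south
[1] after arc(right, 1): (2, -4) facing west
[2] after arc(right, 1): (1, -3) facing north
no rival 2-sequence matches.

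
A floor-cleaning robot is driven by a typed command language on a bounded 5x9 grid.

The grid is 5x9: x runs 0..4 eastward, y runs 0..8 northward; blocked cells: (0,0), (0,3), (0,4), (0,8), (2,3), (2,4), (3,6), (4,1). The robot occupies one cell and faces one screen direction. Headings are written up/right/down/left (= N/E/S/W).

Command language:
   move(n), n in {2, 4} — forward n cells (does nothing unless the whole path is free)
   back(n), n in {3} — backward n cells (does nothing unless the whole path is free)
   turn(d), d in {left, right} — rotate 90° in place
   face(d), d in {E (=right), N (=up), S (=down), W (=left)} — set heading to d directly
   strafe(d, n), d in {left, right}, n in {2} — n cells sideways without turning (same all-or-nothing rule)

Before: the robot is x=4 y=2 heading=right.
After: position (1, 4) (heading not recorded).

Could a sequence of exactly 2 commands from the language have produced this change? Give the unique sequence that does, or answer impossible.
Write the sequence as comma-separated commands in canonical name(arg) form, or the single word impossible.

key: order matters: swapping back(3) and strafe(left, 2) lands elsewhere
start: x=4 y=2 heading=right
t=1 back(3) ⇒ x=1 y=2 heading=right
t=2 strafe(left, 2) ⇒ x=1 y=4 heading=right
no other 2-command option fits: unique.

back(3), strafe(left, 2)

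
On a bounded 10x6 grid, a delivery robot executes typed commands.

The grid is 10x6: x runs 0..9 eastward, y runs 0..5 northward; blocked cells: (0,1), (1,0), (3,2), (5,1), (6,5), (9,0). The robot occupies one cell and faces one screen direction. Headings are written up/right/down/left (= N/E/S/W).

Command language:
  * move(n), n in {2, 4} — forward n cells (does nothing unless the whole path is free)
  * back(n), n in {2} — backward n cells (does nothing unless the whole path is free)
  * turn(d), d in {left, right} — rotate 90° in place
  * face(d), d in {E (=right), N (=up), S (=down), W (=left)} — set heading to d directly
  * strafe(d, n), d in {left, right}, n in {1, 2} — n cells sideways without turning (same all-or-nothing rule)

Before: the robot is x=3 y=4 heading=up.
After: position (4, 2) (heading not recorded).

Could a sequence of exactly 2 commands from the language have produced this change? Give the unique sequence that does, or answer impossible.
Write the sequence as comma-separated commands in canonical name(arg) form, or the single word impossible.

key: order matters: swapping strafe(right, 1) and back(2) lands elsewhere
from: x=3 y=4 heading=up
[1] after strafe(right, 1): x=4 y=4 heading=up
[2] after back(2): x=4 y=2 heading=up
uniquely the one of 169 2-step routes that fits.

strafe(right, 1), back(2)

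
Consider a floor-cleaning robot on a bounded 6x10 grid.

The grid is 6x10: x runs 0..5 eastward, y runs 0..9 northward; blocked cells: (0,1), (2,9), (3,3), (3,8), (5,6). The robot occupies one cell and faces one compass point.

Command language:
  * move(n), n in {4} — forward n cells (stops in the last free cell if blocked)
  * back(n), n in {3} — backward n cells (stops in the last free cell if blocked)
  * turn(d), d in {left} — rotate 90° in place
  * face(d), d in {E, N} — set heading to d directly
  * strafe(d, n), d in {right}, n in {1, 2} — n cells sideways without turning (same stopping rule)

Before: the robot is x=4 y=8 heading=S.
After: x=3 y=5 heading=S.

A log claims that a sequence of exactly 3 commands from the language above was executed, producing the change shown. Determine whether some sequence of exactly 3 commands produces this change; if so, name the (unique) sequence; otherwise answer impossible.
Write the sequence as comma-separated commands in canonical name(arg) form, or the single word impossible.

key: heading stays S — no command in the sequence turns
from: x=4 y=8 heading=S
[1] after back(3): x=4 y=9 heading=S
[2] after move(4): x=4 y=5 heading=S
[3] after strafe(right, 1): x=3 y=5 heading=S
no rival 3-sequence matches.

back(3), move(4), strafe(right, 1)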